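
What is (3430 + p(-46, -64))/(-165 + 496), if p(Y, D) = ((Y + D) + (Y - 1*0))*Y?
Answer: 10606/331 ≈ 32.042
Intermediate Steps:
p(Y, D) = Y*(D + 2*Y) (p(Y, D) = ((D + Y) + (Y + 0))*Y = ((D + Y) + Y)*Y = (D + 2*Y)*Y = Y*(D + 2*Y))
(3430 + p(-46, -64))/(-165 + 496) = (3430 - 46*(-64 + 2*(-46)))/(-165 + 496) = (3430 - 46*(-64 - 92))/331 = (3430 - 46*(-156))*(1/331) = (3430 + 7176)*(1/331) = 10606*(1/331) = 10606/331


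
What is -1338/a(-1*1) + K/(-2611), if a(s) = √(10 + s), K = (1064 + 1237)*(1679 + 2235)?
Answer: -10170620/2611 ≈ -3895.3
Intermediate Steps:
K = 9006114 (K = 2301*3914 = 9006114)
-1338/a(-1*1) + K/(-2611) = -1338/√(10 - 1*1) + 9006114/(-2611) = -1338/√(10 - 1) + 9006114*(-1/2611) = -1338/(√9) - 9006114/2611 = -1338/3 - 9006114/2611 = -1338*⅓ - 9006114/2611 = -446 - 9006114/2611 = -10170620/2611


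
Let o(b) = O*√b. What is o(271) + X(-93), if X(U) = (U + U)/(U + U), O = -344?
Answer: 1 - 344*√271 ≈ -5662.0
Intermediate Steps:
o(b) = -344*√b
X(U) = 1 (X(U) = (2*U)/((2*U)) = (2*U)*(1/(2*U)) = 1)
o(271) + X(-93) = -344*√271 + 1 = 1 - 344*√271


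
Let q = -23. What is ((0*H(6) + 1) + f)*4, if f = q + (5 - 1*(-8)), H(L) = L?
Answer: -36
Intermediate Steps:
f = -10 (f = -23 + (5 - 1*(-8)) = -23 + (5 + 8) = -23 + 13 = -10)
((0*H(6) + 1) + f)*4 = ((0*6 + 1) - 10)*4 = ((0 + 1) - 10)*4 = (1 - 10)*4 = -9*4 = -36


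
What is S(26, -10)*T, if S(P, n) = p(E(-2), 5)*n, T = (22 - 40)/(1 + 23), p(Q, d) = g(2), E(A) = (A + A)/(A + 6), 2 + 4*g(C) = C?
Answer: 0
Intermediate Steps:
g(C) = -½ + C/4
E(A) = 2*A/(6 + A) (E(A) = (2*A)/(6 + A) = 2*A/(6 + A))
p(Q, d) = 0 (p(Q, d) = -½ + (¼)*2 = -½ + ½ = 0)
T = -¾ (T = -18/24 = -18*1/24 = -¾ ≈ -0.75000)
S(P, n) = 0 (S(P, n) = 0*n = 0)
S(26, -10)*T = 0*(-¾) = 0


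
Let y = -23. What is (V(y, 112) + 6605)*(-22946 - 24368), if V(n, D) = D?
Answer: -317808138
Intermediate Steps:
(V(y, 112) + 6605)*(-22946 - 24368) = (112 + 6605)*(-22946 - 24368) = 6717*(-47314) = -317808138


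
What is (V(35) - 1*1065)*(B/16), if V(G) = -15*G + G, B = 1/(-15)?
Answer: 311/48 ≈ 6.4792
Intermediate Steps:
B = -1/15 ≈ -0.066667
V(G) = -14*G
(V(35) - 1*1065)*(B/16) = (-14*35 - 1*1065)*(-1/15/16) = (-490 - 1065)*(-1/15*1/16) = -1555*(-1/240) = 311/48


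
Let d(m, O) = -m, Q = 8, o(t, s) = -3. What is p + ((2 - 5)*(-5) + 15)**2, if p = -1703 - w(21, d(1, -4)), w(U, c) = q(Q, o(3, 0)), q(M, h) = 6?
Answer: -809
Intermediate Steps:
w(U, c) = 6
p = -1709 (p = -1703 - 1*6 = -1703 - 6 = -1709)
p + ((2 - 5)*(-5) + 15)**2 = -1709 + ((2 - 5)*(-5) + 15)**2 = -1709 + (-3*(-5) + 15)**2 = -1709 + (15 + 15)**2 = -1709 + 30**2 = -1709 + 900 = -809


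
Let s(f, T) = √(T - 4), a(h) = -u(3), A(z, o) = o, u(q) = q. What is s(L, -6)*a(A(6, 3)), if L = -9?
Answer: -3*I*√10 ≈ -9.4868*I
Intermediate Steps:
a(h) = -3 (a(h) = -1*3 = -3)
s(f, T) = √(-4 + T)
s(L, -6)*a(A(6, 3)) = √(-4 - 6)*(-3) = √(-10)*(-3) = (I*√10)*(-3) = -3*I*√10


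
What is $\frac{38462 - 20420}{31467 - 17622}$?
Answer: $\frac{6014}{4615} \approx 1.3031$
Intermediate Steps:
$\frac{38462 - 20420}{31467 - 17622} = \frac{18042}{13845} = 18042 \cdot \frac{1}{13845} = \frac{6014}{4615}$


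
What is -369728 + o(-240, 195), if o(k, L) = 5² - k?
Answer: -369463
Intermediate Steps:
o(k, L) = 25 - k
-369728 + o(-240, 195) = -369728 + (25 - 1*(-240)) = -369728 + (25 + 240) = -369728 + 265 = -369463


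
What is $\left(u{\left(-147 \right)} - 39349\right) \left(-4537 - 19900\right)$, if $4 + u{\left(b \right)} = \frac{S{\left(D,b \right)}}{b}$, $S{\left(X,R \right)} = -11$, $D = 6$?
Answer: $\frac{20195016080}{21} \approx 9.6167 \cdot 10^{8}$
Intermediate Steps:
$u{\left(b \right)} = -4 - \frac{11}{b}$
$\left(u{\left(-147 \right)} - 39349\right) \left(-4537 - 19900\right) = \left(\left(-4 - \frac{11}{-147}\right) - 39349\right) \left(-4537 - 19900\right) = \left(\left(-4 - - \frac{11}{147}\right) - 39349\right) \left(-24437\right) = \left(\left(-4 + \frac{11}{147}\right) - 39349\right) \left(-24437\right) = \left(- \frac{577}{147} - 39349\right) \left(-24437\right) = \left(- \frac{5784880}{147}\right) \left(-24437\right) = \frac{20195016080}{21}$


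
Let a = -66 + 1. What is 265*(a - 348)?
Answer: -109445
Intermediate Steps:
a = -65
265*(a - 348) = 265*(-65 - 348) = 265*(-413) = -109445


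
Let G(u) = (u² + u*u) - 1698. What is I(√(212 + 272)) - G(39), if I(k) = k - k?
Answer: -1344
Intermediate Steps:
G(u) = -1698 + 2*u² (G(u) = (u² + u²) - 1698 = 2*u² - 1698 = -1698 + 2*u²)
I(k) = 0
I(√(212 + 272)) - G(39) = 0 - (-1698 + 2*39²) = 0 - (-1698 + 2*1521) = 0 - (-1698 + 3042) = 0 - 1*1344 = 0 - 1344 = -1344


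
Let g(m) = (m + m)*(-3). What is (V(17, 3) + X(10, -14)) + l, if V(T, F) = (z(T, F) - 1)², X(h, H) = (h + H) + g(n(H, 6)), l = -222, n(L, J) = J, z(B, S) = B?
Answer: -6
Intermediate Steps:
g(m) = -6*m (g(m) = (2*m)*(-3) = -6*m)
X(h, H) = -36 + H + h (X(h, H) = (h + H) - 6*6 = (H + h) - 36 = -36 + H + h)
V(T, F) = (-1 + T)² (V(T, F) = (T - 1)² = (-1 + T)²)
(V(17, 3) + X(10, -14)) + l = ((-1 + 17)² + (-36 - 14 + 10)) - 222 = (16² - 40) - 222 = (256 - 40) - 222 = 216 - 222 = -6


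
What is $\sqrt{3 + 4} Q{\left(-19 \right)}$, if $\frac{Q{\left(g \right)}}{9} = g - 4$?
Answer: $- 207 \sqrt{7} \approx -547.67$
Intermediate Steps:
$Q{\left(g \right)} = -36 + 9 g$ ($Q{\left(g \right)} = 9 \left(g - 4\right) = 9 \left(-4 + g\right) = -36 + 9 g$)
$\sqrt{3 + 4} Q{\left(-19 \right)} = \sqrt{3 + 4} \left(-36 + 9 \left(-19\right)\right) = \sqrt{7} \left(-36 - 171\right) = \sqrt{7} \left(-207\right) = - 207 \sqrt{7}$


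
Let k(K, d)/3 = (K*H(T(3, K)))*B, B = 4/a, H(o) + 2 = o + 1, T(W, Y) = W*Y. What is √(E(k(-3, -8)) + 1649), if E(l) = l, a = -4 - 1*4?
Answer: 2*√401 ≈ 40.050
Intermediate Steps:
a = -8 (a = -4 - 4 = -8)
H(o) = -1 + o (H(o) = -2 + (o + 1) = -2 + (1 + o) = -1 + o)
B = -½ (B = 4/(-8) = 4*(-⅛) = -½ ≈ -0.50000)
k(K, d) = -3*K*(-1 + 3*K)/2 (k(K, d) = 3*((K*(-1 + 3*K))*(-½)) = 3*(-K*(-1 + 3*K)/2) = -3*K*(-1 + 3*K)/2)
√(E(k(-3, -8)) + 1649) = √((3/2)*(-3)*(1 - 3*(-3)) + 1649) = √((3/2)*(-3)*(1 + 9) + 1649) = √((3/2)*(-3)*10 + 1649) = √(-45 + 1649) = √1604 = 2*√401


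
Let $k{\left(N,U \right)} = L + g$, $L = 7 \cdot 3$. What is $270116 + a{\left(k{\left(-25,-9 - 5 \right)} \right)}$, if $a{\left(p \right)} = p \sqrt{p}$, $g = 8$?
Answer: $270116 + 29 \sqrt{29} \approx 2.7027 \cdot 10^{5}$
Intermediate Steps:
$L = 21$
$k{\left(N,U \right)} = 29$ ($k{\left(N,U \right)} = 21 + 8 = 29$)
$a{\left(p \right)} = p^{\frac{3}{2}}$
$270116 + a{\left(k{\left(-25,-9 - 5 \right)} \right)} = 270116 + 29^{\frac{3}{2}} = 270116 + 29 \sqrt{29}$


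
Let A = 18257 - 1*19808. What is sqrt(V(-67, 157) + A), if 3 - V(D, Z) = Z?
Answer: I*sqrt(1705) ≈ 41.292*I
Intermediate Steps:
V(D, Z) = 3 - Z
A = -1551 (A = 18257 - 19808 = -1551)
sqrt(V(-67, 157) + A) = sqrt((3 - 1*157) - 1551) = sqrt((3 - 157) - 1551) = sqrt(-154 - 1551) = sqrt(-1705) = I*sqrt(1705)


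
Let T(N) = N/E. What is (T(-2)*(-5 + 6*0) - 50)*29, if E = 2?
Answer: -1305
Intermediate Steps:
T(N) = N/2
(T(-2)*(-5 + 6*0) - 50)*29 = (((½)*(-2))*(-5 + 6*0) - 50)*29 = (-(-5 + 0) - 50)*29 = (-1*(-5) - 50)*29 = (5 - 50)*29 = -45*29 = -1305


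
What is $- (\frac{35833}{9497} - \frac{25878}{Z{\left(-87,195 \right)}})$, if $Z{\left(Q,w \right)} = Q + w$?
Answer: $\frac{40315567}{170946} \approx 235.84$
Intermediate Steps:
$- (\frac{35833}{9497} - \frac{25878}{Z{\left(-87,195 \right)}}) = - (\frac{35833}{9497} - \frac{25878}{-87 + 195}) = - (35833 \cdot \frac{1}{9497} - \frac{25878}{108}) = - (\frac{35833}{9497} - \frac{4313}{18}) = \left(-1\right) \left(- \frac{40315567}{170946}\right) = \frac{40315567}{170946}$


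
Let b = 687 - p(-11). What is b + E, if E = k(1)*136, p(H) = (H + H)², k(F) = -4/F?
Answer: -341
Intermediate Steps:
p(H) = 4*H² (p(H) = (2*H)² = 4*H²)
b = 203 (b = 687 - 4*(-11)² = 687 - 4*121 = 687 - 1*484 = 687 - 484 = 203)
E = -544 (E = -4/1*136 = -4*1*136 = -4*136 = -544)
b + E = 203 - 544 = -341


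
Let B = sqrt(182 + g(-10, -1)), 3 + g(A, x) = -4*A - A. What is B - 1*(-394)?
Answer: 394 + sqrt(229) ≈ 409.13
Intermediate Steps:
g(A, x) = -3 - 5*A (g(A, x) = -3 + (-4*A - A) = -3 - 5*A)
B = sqrt(229) (B = sqrt(182 + (-3 - 5*(-10))) = sqrt(182 + (-3 + 50)) = sqrt(182 + 47) = sqrt(229) ≈ 15.133)
B - 1*(-394) = sqrt(229) - 1*(-394) = sqrt(229) + 394 = 394 + sqrt(229)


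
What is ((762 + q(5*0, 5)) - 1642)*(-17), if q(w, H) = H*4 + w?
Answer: 14620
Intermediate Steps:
q(w, H) = w + 4*H (q(w, H) = 4*H + w = w + 4*H)
((762 + q(5*0, 5)) - 1642)*(-17) = ((762 + (5*0 + 4*5)) - 1642)*(-17) = ((762 + (0 + 20)) - 1642)*(-17) = ((762 + 20) - 1642)*(-17) = (782 - 1642)*(-17) = -860*(-17) = 14620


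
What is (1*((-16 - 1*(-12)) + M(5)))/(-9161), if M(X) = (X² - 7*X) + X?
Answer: 9/9161 ≈ 0.00098243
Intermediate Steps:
M(X) = X² - 6*X
(1*((-16 - 1*(-12)) + M(5)))/(-9161) = (1*((-16 - 1*(-12)) + 5*(-6 + 5)))/(-9161) = (1*((-16 + 12) + 5*(-1)))*(-1/9161) = (1*(-4 - 5))*(-1/9161) = (1*(-9))*(-1/9161) = -9*(-1/9161) = 9/9161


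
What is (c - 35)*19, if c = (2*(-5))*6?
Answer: -1805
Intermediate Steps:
c = -60 (c = -10*6 = -60)
(c - 35)*19 = (-60 - 35)*19 = -95*19 = -1805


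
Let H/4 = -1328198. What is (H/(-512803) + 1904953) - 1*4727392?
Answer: -1447349873725/512803 ≈ -2.8224e+6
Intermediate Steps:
H = -5312792 (H = 4*(-1328198) = -5312792)
(H/(-512803) + 1904953) - 1*4727392 = (-5312792/(-512803) + 1904953) - 1*4727392 = (-5312792*(-1/512803) + 1904953) - 4727392 = (5312792/512803 + 1904953) - 4727392 = 976870926051/512803 - 4727392 = -1447349873725/512803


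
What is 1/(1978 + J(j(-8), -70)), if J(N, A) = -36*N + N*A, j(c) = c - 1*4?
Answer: 1/3250 ≈ 0.00030769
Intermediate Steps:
j(c) = -4 + c (j(c) = c - 4 = -4 + c)
J(N, A) = -36*N + A*N
1/(1978 + J(j(-8), -70)) = 1/(1978 + (-4 - 8)*(-36 - 70)) = 1/(1978 - 12*(-106)) = 1/(1978 + 1272) = 1/3250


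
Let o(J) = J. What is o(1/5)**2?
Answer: 1/25 ≈ 0.040000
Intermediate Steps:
o(1/5)**2 = (1/5)**2 = 1/25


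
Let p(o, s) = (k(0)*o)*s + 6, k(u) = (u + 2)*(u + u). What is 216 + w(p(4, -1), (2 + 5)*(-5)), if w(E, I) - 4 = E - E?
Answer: 220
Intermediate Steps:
k(u) = 2*u*(2 + u) (k(u) = (2 + u)*(2*u) = 2*u*(2 + u))
p(o, s) = 6 (p(o, s) = ((2*0*(2 + 0))*o)*s + 6 = ((2*0*2)*o)*s + 6 = (0*o)*s + 6 = 0*s + 6 = 0 + 6 = 6)
w(E, I) = 4 (w(E, I) = 4 + (E - E) = 4 + 0 = 4)
216 + w(p(4, -1), (2 + 5)*(-5)) = 216 + 4 = 220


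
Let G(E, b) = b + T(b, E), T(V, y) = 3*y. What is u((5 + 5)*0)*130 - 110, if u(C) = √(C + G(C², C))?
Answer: -110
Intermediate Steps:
G(E, b) = b + 3*E
u(C) = √(2*C + 3*C²) (u(C) = √(C + (C + 3*C²)) = √(2*C + 3*C²))
u((5 + 5)*0)*130 - 110 = √(((5 + 5)*0)*(2 + 3*((5 + 5)*0)))*130 - 110 = √((10*0)*(2 + 3*(10*0)))*130 - 110 = √(0*(2 + 3*0))*130 - 110 = √(0*(2 + 0))*130 - 110 = √(0*2)*130 - 110 = √0*130 - 110 = 0*130 - 110 = 0 - 110 = -110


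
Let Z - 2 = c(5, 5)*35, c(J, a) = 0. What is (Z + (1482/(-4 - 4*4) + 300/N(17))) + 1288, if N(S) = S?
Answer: 209703/170 ≈ 1233.5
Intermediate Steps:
Z = 2 (Z = 2 + 0*35 = 2 + 0 = 2)
(Z + (1482/(-4 - 4*4) + 300/N(17))) + 1288 = (2 + (1482/(-4 - 4*4) + 300/17)) + 1288 = (2 + (1482/(-4 - 16) + 300*(1/17))) + 1288 = (2 + (1482/(-20) + 300/17)) + 1288 = (2 + (1482*(-1/20) + 300/17)) + 1288 = (2 + (-741/10 + 300/17)) + 1288 = (2 - 9597/170) + 1288 = -9257/170 + 1288 = 209703/170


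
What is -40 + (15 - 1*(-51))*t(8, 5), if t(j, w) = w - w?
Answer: -40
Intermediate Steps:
t(j, w) = 0
-40 + (15 - 1*(-51))*t(8, 5) = -40 + (15 - 1*(-51))*0 = -40 + (15 + 51)*0 = -40 + 66*0 = -40 + 0 = -40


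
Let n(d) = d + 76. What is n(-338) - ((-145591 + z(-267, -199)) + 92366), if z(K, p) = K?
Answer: 53230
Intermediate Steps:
n(d) = 76 + d
n(-338) - ((-145591 + z(-267, -199)) + 92366) = (76 - 338) - ((-145591 - 267) + 92366) = -262 - (-145858 + 92366) = -262 - 1*(-53492) = -262 + 53492 = 53230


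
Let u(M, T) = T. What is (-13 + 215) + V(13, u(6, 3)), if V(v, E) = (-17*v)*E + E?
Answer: -458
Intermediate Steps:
V(v, E) = E - 17*E*v (V(v, E) = -17*E*v + E = E - 17*E*v)
(-13 + 215) + V(13, u(6, 3)) = (-13 + 215) + 3*(1 - 17*13) = 202 + 3*(1 - 221) = 202 + 3*(-220) = 202 - 660 = -458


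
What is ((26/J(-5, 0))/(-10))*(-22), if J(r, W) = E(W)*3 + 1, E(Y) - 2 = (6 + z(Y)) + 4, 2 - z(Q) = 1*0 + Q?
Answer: 286/215 ≈ 1.3302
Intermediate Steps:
z(Q) = 2 - Q (z(Q) = 2 - (1*0 + Q) = 2 - (0 + Q) = 2 - Q)
E(Y) = 14 - Y (E(Y) = 2 + ((6 + (2 - Y)) + 4) = 2 + ((8 - Y) + 4) = 2 + (12 - Y) = 14 - Y)
J(r, W) = 43 - 3*W (J(r, W) = (14 - W)*3 + 1 = (42 - 3*W) + 1 = 43 - 3*W)
((26/J(-5, 0))/(-10))*(-22) = ((26/(43 - 3*0))/(-10))*(-22) = ((26/(43 + 0))*(-⅒))*(-22) = ((26/43)*(-⅒))*(-22) = -13/215*(-22) = 286/215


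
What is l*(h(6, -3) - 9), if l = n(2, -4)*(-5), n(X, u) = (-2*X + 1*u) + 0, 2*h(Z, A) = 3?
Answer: -300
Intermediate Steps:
h(Z, A) = 3/2 (h(Z, A) = (½)*3 = 3/2)
n(X, u) = u - 2*X (n(X, u) = (-2*X + u) + 0 = (u - 2*X) + 0 = u - 2*X)
l = 40 (l = (-4 - 2*2)*(-5) = (-4 - 4)*(-5) = -8*(-5) = 40)
l*(h(6, -3) - 9) = 40*(3/2 - 9) = 40*(-15/2) = -300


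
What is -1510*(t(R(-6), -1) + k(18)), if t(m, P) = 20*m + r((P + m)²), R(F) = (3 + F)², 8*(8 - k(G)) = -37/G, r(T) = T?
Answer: -27425375/72 ≈ -3.8091e+5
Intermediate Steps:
k(G) = 8 + 37/(8*G) (k(G) = 8 - (-37)/(8*G) = 8 + 37/(8*G))
t(m, P) = (P + m)² + 20*m (t(m, P) = 20*m + (P + m)² = (P + m)² + 20*m)
-1510*(t(R(-6), -1) + k(18)) = -1510*(((-1 + (3 - 6)²)² + 20*(3 - 6)²) + (8 + (37/8)/18)) = -1510*(((-1 + (-3)²)² + 20*(-3)²) + (8 + (37/8)*(1/18))) = -1510*(((-1 + 9)² + 20*9) + (8 + 37/144)) = -1510*((8² + 180) + 1189/144) = -1510*((64 + 180) + 1189/144) = -1510*(244 + 1189/144) = -1510*36325/144 = -27425375/72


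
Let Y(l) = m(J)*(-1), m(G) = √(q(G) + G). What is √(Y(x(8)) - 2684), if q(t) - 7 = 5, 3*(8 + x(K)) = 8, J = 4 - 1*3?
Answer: √(-2684 - √13) ≈ 51.842*I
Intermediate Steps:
J = 1 (J = 4 - 3 = 1)
x(K) = -16/3 (x(K) = -8 + (⅓)*8 = -8 + 8/3 = -16/3)
q(t) = 12 (q(t) = 7 + 5 = 12)
m(G) = √(12 + G)
Y(l) = -√13 (Y(l) = √(12 + 1)*(-1) = √13*(-1) = -√13)
√(Y(x(8)) - 2684) = √(-√13 - 2684) = √(-2684 - √13)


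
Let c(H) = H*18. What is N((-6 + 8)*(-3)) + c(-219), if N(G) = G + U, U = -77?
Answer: -4025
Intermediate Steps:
c(H) = 18*H
N(G) = -77 + G (N(G) = G - 77 = -77 + G)
N((-6 + 8)*(-3)) + c(-219) = (-77 + (-6 + 8)*(-3)) + 18*(-219) = (-77 + 2*(-3)) - 3942 = (-77 - 6) - 3942 = -83 - 3942 = -4025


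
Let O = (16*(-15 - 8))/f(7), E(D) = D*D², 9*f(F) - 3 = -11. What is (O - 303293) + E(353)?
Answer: 43684098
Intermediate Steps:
f(F) = -8/9 (f(F) = ⅓ + (⅑)*(-11) = ⅓ - 11/9 = -8/9)
E(D) = D³
O = 414 (O = (16*(-15 - 8))/(-8/9) = -18*(-23) = -9/8*(-368) = 414)
(O - 303293) + E(353) = (414 - 303293) + 353³ = -302879 + 43986977 = 43684098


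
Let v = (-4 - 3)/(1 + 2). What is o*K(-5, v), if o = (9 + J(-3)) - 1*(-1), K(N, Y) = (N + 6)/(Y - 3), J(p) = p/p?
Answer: -33/16 ≈ -2.0625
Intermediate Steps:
J(p) = 1
v = -7/3 ≈ -2.3333
K(N, Y) = (6 + N)/(-3 + Y)
o = 11 (o = (9 + 1) - 1*(-1) = 10 + 1 = 11)
o*K(-5, v) = 11*((6 - 5)/(-3 - 7/3)) = 11*(1/(-16/3)) = 11*(-3/16*1) = 11*(-3/16) = -33/16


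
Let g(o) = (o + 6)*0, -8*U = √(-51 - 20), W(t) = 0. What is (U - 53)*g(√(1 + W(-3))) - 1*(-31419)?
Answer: 31419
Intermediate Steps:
U = -I*√71/8 (U = -√(-51 - 20)/8 = -I*√71/8 ≈ -1.0533*I)
g(o) = 0 (g(o) = (6 + o)*0 = 0)
(U - 53)*g(√(1 + W(-3))) - 1*(-31419) = (-I*√71/8 - 53)*0 - 1*(-31419) = (-53 - I*√71/8)*0 + 31419 = 0 + 31419 = 31419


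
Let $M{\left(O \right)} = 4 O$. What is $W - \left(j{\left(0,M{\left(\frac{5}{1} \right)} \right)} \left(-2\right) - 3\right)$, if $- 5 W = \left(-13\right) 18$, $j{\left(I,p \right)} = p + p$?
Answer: $\frac{649}{5} \approx 129.8$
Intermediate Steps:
$j{\left(I,p \right)} = 2 p$
$W = \frac{234}{5}$ ($W = - \frac{\left(-13\right) 18}{5} = \left(- \frac{1}{5}\right) \left(-234\right) = \frac{234}{5} \approx 46.8$)
$W - \left(j{\left(0,M{\left(\frac{5}{1} \right)} \right)} \left(-2\right) - 3\right) = \frac{234}{5} - \left(2 \cdot 4 \cdot \frac{5}{1} \left(-2\right) - 3\right) = \frac{234}{5} - \left(2 \cdot 4 \cdot 5 \cdot 1 \left(-2\right) - 3\right) = \frac{234}{5} - \left(2 \cdot 4 \cdot 5 \left(-2\right) - 3\right) = \frac{234}{5} - \left(2 \cdot 20 \left(-2\right) - 3\right) = \frac{234}{5} - \left(40 \left(-2\right) - 3\right) = \frac{234}{5} - \left(-80 - 3\right) = \frac{234}{5} - -83 = \frac{234}{5} + 83 = \frac{649}{5}$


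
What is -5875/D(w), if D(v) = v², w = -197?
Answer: -5875/38809 ≈ -0.15138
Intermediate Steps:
-5875/D(w) = -5875/((-197)²) = -5875/38809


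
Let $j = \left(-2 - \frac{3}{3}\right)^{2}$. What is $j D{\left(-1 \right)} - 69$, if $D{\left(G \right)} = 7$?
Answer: $-6$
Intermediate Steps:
$j = 9$ ($j = \left(-2 - 1\right)^{2} = \left(-3\right)^{2} = 9$)
$j D{\left(-1 \right)} - 69 = 9 \cdot 7 - 69 = 63 - 69 = -6$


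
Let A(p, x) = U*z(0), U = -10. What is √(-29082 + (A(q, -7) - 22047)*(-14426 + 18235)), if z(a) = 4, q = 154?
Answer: I*√84158465 ≈ 9173.8*I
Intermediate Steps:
A(p, x) = -40 (A(p, x) = -10*4 = -40)
√(-29082 + (A(q, -7) - 22047)*(-14426 + 18235)) = √(-29082 + (-40 - 22047)*(-14426 + 18235)) = √(-29082 - 22087*3809) = √(-29082 - 84129383) = √(-84158465) = I*√84158465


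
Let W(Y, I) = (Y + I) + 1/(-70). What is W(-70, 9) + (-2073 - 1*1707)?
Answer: -268871/70 ≈ -3841.0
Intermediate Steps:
W(Y, I) = -1/70 + I + Y (W(Y, I) = (I + Y) - 1/70 = -1/70 + I + Y)
W(-70, 9) + (-2073 - 1*1707) = (-1/70 + 9 - 70) + (-2073 - 1*1707) = -4271/70 + (-2073 - 1707) = -4271/70 - 3780 = -268871/70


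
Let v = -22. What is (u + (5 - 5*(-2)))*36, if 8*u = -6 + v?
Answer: 414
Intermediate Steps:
u = -7/2 (u = (-6 - 22)/8 = (⅛)*(-28) = -7/2 ≈ -3.5000)
(u + (5 - 5*(-2)))*36 = (-7/2 + (5 - 5*(-2)))*36 = (-7/2 + (5 + 10))*36 = (-7/2 + 15)*36 = (23/2)*36 = 414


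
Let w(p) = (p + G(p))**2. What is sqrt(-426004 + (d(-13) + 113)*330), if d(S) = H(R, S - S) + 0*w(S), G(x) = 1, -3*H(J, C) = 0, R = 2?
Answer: I*sqrt(388714) ≈ 623.47*I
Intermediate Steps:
H(J, C) = 0 (H(J, C) = -1/3*0 = 0)
w(p) = (1 + p)**2 (w(p) = (p + 1)**2 = (1 + p)**2)
d(S) = 0 (d(S) = 0 + 0*(1 + S)**2 = 0 + 0 = 0)
sqrt(-426004 + (d(-13) + 113)*330) = sqrt(-426004 + (0 + 113)*330) = sqrt(-426004 + 113*330) = sqrt(-426004 + 37290) = sqrt(-388714) = I*sqrt(388714)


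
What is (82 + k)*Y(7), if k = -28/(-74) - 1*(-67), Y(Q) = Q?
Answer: 38689/37 ≈ 1045.6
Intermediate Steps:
k = 2493/37 (k = -28*(-1/74) + 67 = 14/37 + 67 = 2493/37 ≈ 67.378)
(82 + k)*Y(7) = (82 + 2493/37)*7 = (5527/37)*7 = 38689/37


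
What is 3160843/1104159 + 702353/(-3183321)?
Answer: 442212786356/167375834859 ≈ 2.6420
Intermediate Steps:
3160843/1104159 + 702353/(-3183321) = 3160843*(1/1104159) + 702353*(-1/3183321) = 451549/157737 - 702353/3183321 = 442212786356/167375834859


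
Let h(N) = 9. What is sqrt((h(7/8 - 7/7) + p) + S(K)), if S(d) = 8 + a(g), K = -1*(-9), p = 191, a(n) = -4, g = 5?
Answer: 2*sqrt(51) ≈ 14.283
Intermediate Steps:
K = 9
S(d) = 4 (S(d) = 8 - 4 = 4)
sqrt((h(7/8 - 7/7) + p) + S(K)) = sqrt((9 + 191) + 4) = sqrt(200 + 4) = sqrt(204) = 2*sqrt(51)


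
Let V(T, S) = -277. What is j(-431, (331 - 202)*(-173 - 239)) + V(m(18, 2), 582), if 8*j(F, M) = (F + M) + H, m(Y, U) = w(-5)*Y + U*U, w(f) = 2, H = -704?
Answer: -56499/8 ≈ -7062.4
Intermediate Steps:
m(Y, U) = U² + 2*Y (m(Y, U) = 2*Y + U*U = 2*Y + U² = U² + 2*Y)
j(F, M) = -88 + F/8 + M/8 (j(F, M) = ((F + M) - 704)/8 = (-704 + F + M)/8 = -88 + F/8 + M/8)
j(-431, (331 - 202)*(-173 - 239)) + V(m(18, 2), 582) = (-88 + (⅛)*(-431) + ((331 - 202)*(-173 - 239))/8) - 277 = (-88 - 431/8 + (129*(-412))/8) - 277 = (-88 - 431/8 + (⅛)*(-53148)) - 277 = (-88 - 431/8 - 13287/2) - 277 = -54283/8 - 277 = -56499/8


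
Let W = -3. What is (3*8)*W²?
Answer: 216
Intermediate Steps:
(3*8)*W² = (3*8)*(-3)² = 24*9 = 216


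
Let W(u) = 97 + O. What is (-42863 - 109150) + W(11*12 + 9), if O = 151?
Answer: -151765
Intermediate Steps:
W(u) = 248 (W(u) = 97 + 151 = 248)
(-42863 - 109150) + W(11*12 + 9) = (-42863 - 109150) + 248 = -152013 + 248 = -151765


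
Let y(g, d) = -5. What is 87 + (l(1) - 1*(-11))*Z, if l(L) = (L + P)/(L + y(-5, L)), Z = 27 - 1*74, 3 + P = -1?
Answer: -1861/4 ≈ -465.25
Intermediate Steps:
P = -4 (P = -3 - 1 = -4)
Z = -47 (Z = 27 - 74 = -47)
l(L) = (-4 + L)/(-5 + L) (l(L) = (L - 4)/(L - 5) = (-4 + L)/(-5 + L))
87 + (l(1) - 1*(-11))*Z = 87 + ((-4 + 1)/(-5 + 1) - 1*(-11))*(-47) = 87 + (-3/(-4) + 11)*(-47) = 87 + (-¼*(-3) + 11)*(-47) = 87 + (¾ + 11)*(-47) = 87 + (47/4)*(-47) = 87 - 2209/4 = -1861/4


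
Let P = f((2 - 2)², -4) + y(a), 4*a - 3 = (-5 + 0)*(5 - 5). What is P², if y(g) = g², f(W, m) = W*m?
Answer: 81/256 ≈ 0.31641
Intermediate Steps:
a = ¾ (a = ¾ + ((-5 + 0)*(5 - 5))/4 = ¾ + (-5*0)/4 = ¾ + (¼)*0 = ¾ + 0 = ¾ ≈ 0.75000)
P = 9/16 (P = (2 - 2)²*(-4) + (¾)² = 0²*(-4) + 9/16 = 0*(-4) + 9/16 = 0 + 9/16 = 9/16 ≈ 0.56250)
P² = (9/16)² = 81/256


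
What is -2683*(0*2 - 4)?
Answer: 10732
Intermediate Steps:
-2683*(0*2 - 4) = -2683*(0 - 4) = -2683*(-4) = 10732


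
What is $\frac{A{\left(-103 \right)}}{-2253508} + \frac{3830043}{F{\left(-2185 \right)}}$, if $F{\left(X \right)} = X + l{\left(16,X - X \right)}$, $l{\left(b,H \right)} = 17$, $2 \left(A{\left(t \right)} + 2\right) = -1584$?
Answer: $- \frac{7962205553}{4507016} \approx -1766.6$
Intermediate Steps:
$A{\left(t \right)} = -794$ ($A{\left(t \right)} = -2 + \frac{1}{2} \left(-1584\right) = -2 - 792 = -794$)
$F{\left(X \right)} = 17 + X$ ($F{\left(X \right)} = X + 17 = 17 + X$)
$\frac{A{\left(-103 \right)}}{-2253508} + \frac{3830043}{F{\left(-2185 \right)}} = - \frac{794}{-2253508} + \frac{3830043}{17 - 2185} = \left(-794\right) \left(- \frac{1}{2253508}\right) + \frac{3830043}{-2168} = \frac{397}{1126754} + 3830043 \left(- \frac{1}{2168}\right) = \frac{397}{1126754} - \frac{14133}{8} = - \frac{7962205553}{4507016}$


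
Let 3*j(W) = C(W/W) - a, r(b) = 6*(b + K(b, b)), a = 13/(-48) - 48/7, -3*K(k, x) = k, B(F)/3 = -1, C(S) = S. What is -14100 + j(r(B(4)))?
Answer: -14210069/1008 ≈ -14097.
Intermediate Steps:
B(F) = -3 (B(F) = 3*(-1) = -3)
K(k, x) = -k/3
a = -2395/336 (a = 13*(-1/48) - 48*⅐ = -13/48 - 48/7 = -2395/336 ≈ -7.1280)
r(b) = 4*b (r(b) = 6*(b - b/3) = 6*(2*b/3) = 4*b)
j(W) = 2731/1008 (j(W) = (W/W - 1*(-2395/336))/3 = (1 + 2395/336)/3 = (⅓)*(2731/336) = 2731/1008)
-14100 + j(r(B(4))) = -14100 + 2731/1008 = -14210069/1008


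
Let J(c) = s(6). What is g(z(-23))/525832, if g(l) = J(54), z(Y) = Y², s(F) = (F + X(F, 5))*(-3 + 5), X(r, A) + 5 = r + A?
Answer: 3/65729 ≈ 4.5642e-5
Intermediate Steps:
X(r, A) = -5 + A + r (X(r, A) = -5 + (r + A) = -5 + (A + r) = -5 + A + r)
s(F) = 4*F (s(F) = (F + (-5 + 5 + F))*(-3 + 5) = (F + F)*2 = (2*F)*2 = 4*F)
J(c) = 24 (J(c) = 4*6 = 24)
g(l) = 24
g(z(-23))/525832 = 24/525832 = 24*(1/525832) = 3/65729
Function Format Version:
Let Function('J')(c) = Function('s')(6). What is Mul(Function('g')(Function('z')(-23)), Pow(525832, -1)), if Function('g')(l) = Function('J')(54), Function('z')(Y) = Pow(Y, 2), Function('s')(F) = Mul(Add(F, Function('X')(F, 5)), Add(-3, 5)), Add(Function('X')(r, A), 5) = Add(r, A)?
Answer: Rational(3, 65729) ≈ 4.5642e-5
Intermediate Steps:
Function('X')(r, A) = Add(-5, A, r) (Function('X')(r, A) = Add(-5, Add(r, A)) = Add(-5, Add(A, r)) = Add(-5, A, r))
Function('s')(F) = Mul(4, F) (Function('s')(F) = Mul(Add(F, Add(-5, 5, F)), Add(-3, 5)) = Mul(Add(F, F), 2) = Mul(Mul(2, F), 2) = Mul(4, F))
Function('J')(c) = 24 (Function('J')(c) = Mul(4, 6) = 24)
Function('g')(l) = 24
Mul(Function('g')(Function('z')(-23)), Pow(525832, -1)) = Mul(24, Pow(525832, -1)) = Mul(24, Rational(1, 525832)) = Rational(3, 65729)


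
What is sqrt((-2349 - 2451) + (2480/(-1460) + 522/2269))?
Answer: 5*I*sqrt(5269249875658)/165637 ≈ 69.293*I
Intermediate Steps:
sqrt((-2349 - 2451) + (2480/(-1460) + 522/2269)) = sqrt(-4800 + (2480*(-1/1460) + 522*(1/2269))) = sqrt(-4800 + (-124/73 + 522/2269)) = sqrt(-4800 - 243250/165637) = sqrt(-795300850/165637) = 5*I*sqrt(5269249875658)/165637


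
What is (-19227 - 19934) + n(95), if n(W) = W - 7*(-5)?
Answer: -39031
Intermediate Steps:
n(W) = 35 + W (n(W) = W + 35 = 35 + W)
(-19227 - 19934) + n(95) = (-19227 - 19934) + (35 + 95) = -39161 + 130 = -39031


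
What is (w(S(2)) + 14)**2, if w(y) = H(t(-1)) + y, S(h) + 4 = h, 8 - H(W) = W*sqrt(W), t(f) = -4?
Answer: 336 + 320*I ≈ 336.0 + 320.0*I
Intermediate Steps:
H(W) = 8 - W**(3/2) (H(W) = 8 - W*sqrt(W) = 8 - W**(3/2))
S(h) = -4 + h
w(y) = 8 + y + 8*I (w(y) = (8 - (-4)**(3/2)) + y = (8 - (-8)*I) + y = (8 + 8*I) + y = 8 + y + 8*I)
(w(S(2)) + 14)**2 = ((8 + (-4 + 2) + 8*I) + 14)**2 = ((8 - 2 + 8*I) + 14)**2 = ((6 + 8*I) + 14)**2 = (20 + 8*I)**2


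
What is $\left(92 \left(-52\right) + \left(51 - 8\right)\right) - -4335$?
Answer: $-406$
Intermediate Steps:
$\left(92 \left(-52\right) + \left(51 - 8\right)\right) - -4335 = \left(-4784 + 43\right) + 4335 = -4741 + 4335 = -406$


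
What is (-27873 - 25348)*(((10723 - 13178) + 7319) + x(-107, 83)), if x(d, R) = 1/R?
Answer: -21486009573/83 ≈ -2.5887e+8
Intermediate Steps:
(-27873 - 25348)*(((10723 - 13178) + 7319) + x(-107, 83)) = (-27873 - 25348)*(((10723 - 13178) + 7319) + 1/83) = -53221*((-2455 + 7319) + 1/83) = -53221*(4864 + 1/83) = -53221*403713/83 = -21486009573/83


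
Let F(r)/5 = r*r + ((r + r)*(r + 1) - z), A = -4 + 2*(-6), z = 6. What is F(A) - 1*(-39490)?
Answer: 43140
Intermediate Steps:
A = -16 (A = -4 - 12 = -16)
F(r) = -30 + 5*r**2 + 10*r*(1 + r) (F(r) = 5*(r*r + ((r + r)*(r + 1) - 1*6)) = 5*(r**2 + ((2*r)*(1 + r) - 6)) = 5*(r**2 + (2*r*(1 + r) - 6)) = 5*(r**2 + (-6 + 2*r*(1 + r))) = 5*(-6 + r**2 + 2*r*(1 + r)) = -30 + 5*r**2 + 10*r*(1 + r))
F(A) - 1*(-39490) = (-30 + 10*(-16) + 15*(-16)**2) - 1*(-39490) = (-30 - 160 + 15*256) + 39490 = (-30 - 160 + 3840) + 39490 = 3650 + 39490 = 43140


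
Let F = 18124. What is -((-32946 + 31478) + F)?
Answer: -16656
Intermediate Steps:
-((-32946 + 31478) + F) = -((-32946 + 31478) + 18124) = -(-1468 + 18124) = -1*16656 = -16656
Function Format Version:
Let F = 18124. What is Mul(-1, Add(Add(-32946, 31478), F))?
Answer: -16656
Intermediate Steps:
Mul(-1, Add(Add(-32946, 31478), F)) = Mul(-1, Add(Add(-32946, 31478), 18124)) = Mul(-1, Add(-1468, 18124)) = Mul(-1, 16656) = -16656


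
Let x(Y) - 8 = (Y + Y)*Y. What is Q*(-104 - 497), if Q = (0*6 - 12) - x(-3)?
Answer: 22838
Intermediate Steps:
x(Y) = 8 + 2*Y**2 (x(Y) = 8 + (Y + Y)*Y = 8 + (2*Y)*Y = 8 + 2*Y**2)
Q = -38 (Q = (0*6 - 12) - (8 + 2*(-3)**2) = (0 - 12) - (8 + 2*9) = -12 - (8 + 18) = -12 - 1*26 = -12 - 26 = -38)
Q*(-104 - 497) = -38*(-104 - 497) = -38*(-601) = 22838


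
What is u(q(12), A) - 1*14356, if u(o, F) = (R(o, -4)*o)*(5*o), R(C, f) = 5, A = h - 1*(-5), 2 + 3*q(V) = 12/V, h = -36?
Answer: -129179/9 ≈ -14353.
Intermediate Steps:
q(V) = -⅔ + 4/V (q(V) = -⅔ + (12/V)/3 = -⅔ + 4/V)
A = -31 (A = -36 - 1*(-5) = -36 + 5 = -31)
u(o, F) = 25*o² (u(o, F) = (5*o)*(5*o) = 25*o²)
u(q(12), A) - 1*14356 = 25*(-⅔ + 4/12)² - 1*14356 = 25*(-⅔ + 4*(1/12))² - 14356 = 25*(-⅔ + ⅓)² - 14356 = 25*(-⅓)² - 14356 = 25*(⅑) - 14356 = 25/9 - 14356 = -129179/9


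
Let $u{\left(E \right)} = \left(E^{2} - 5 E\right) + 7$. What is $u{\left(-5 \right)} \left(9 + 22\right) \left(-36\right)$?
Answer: $-63612$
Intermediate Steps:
$u{\left(E \right)} = 7 + E^{2} - 5 E$
$u{\left(-5 \right)} \left(9 + 22\right) \left(-36\right) = \left(7 + \left(-5\right)^{2} - -25\right) \left(9 + 22\right) \left(-36\right) = \left(7 + 25 + 25\right) 31 \left(-36\right) = 57 \cdot 31 \left(-36\right) = 1767 \left(-36\right) = -63612$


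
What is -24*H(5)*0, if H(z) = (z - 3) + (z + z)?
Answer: 0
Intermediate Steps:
H(z) = -3 + 3*z (H(z) = (-3 + z) + 2*z = -3 + 3*z)
-24*H(5)*0 = -24*(-3 + 3*5)*0 = -24*(-3 + 15)*0 = -24*12*0 = -288*0 = 0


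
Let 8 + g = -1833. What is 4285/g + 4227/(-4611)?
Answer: -9180014/2829617 ≈ -3.2443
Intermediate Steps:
g = -1841 (g = -8 - 1833 = -1841)
4285/g + 4227/(-4611) = 4285/(-1841) + 4227/(-4611) = 4285*(-1/1841) + 4227*(-1/4611) = -4285/1841 - 1409/1537 = -9180014/2829617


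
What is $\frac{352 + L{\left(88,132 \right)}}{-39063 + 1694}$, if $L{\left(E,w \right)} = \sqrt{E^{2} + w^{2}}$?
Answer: $- \frac{352}{37369} - \frac{44 \sqrt{13}}{37369} \approx -0.013665$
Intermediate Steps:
$\frac{352 + L{\left(88,132 \right)}}{-39063 + 1694} = \frac{352 + \sqrt{88^{2} + 132^{2}}}{-39063 + 1694} = \frac{352 + \sqrt{7744 + 17424}}{-37369} = \left(352 + \sqrt{25168}\right) \left(- \frac{1}{37369}\right) = \left(352 + 44 \sqrt{13}\right) \left(- \frac{1}{37369}\right) = - \frac{352}{37369} - \frac{44 \sqrt{13}}{37369}$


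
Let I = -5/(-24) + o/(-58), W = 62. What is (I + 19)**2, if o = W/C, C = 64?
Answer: 11418845881/31002624 ≈ 368.32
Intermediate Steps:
o = 31/32 (o = 62/64 = 62*(1/64) = 31/32 ≈ 0.96875)
I = 1067/5568 (I = -5/(-24) + (31/32)/(-58) = -5*(-1/24) + (31/32)*(-1/58) = 5/24 - 31/1856 = 1067/5568 ≈ 0.19163)
(I + 19)**2 = (1067/5568 + 19)**2 = (106859/5568)**2 = 11418845881/31002624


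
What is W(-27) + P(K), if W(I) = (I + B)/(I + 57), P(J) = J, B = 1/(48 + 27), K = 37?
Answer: 40613/1125 ≈ 36.100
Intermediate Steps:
B = 1/75 ≈ 0.013333
W(I) = (1/75 + I)/(57 + I) (W(I) = (I + 1/75)/(I + 57) = (1/75 + I)/(57 + I))
W(-27) + P(K) = (1/75 - 27)/(57 - 27) + 37 = -2024/75/30 + 37 = (1/30)*(-2024/75) + 37 = -1012/1125 + 37 = 40613/1125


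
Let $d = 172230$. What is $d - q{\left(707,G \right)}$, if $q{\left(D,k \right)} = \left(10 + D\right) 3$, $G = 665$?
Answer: $170079$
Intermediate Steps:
$q{\left(D,k \right)} = 30 + 3 D$
$d - q{\left(707,G \right)} = 172230 - \left(30 + 3 \cdot 707\right) = 172230 - \left(30 + 2121\right) = 172230 - 2151 = 170079$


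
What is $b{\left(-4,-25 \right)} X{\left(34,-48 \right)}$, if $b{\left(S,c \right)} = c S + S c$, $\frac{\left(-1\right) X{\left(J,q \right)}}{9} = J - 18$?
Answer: $-28800$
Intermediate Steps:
$X{\left(J,q \right)} = 162 - 9 J$ ($X{\left(J,q \right)} = - 9 \left(J - 18\right) = - 9 \left(-18 + J\right) = 162 - 9 J$)
$b{\left(S,c \right)} = 2 S c$ ($b{\left(S,c \right)} = S c + S c = 2 S c$)
$b{\left(-4,-25 \right)} X{\left(34,-48 \right)} = 2 \left(-4\right) \left(-25\right) \left(162 - 306\right) = 200 \left(162 - 306\right) = 200 \left(-144\right) = -28800$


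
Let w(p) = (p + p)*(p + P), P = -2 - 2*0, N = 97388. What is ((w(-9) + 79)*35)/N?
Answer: 9695/97388 ≈ 0.099550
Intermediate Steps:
P = -2 (P = -2 + 0 = -2)
w(p) = 2*p*(-2 + p) (w(p) = (p + p)*(p - 2) = (2*p)*(-2 + p) = 2*p*(-2 + p))
((w(-9) + 79)*35)/N = ((2*(-9)*(-2 - 9) + 79)*35)/97388 = ((2*(-9)*(-11) + 79)*35)*(1/97388) = ((198 + 79)*35)*(1/97388) = (277*35)*(1/97388) = 9695*(1/97388) = 9695/97388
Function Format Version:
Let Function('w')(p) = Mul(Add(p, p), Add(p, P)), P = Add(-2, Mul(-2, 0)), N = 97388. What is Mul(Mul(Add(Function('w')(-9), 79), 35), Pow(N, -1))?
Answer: Rational(9695, 97388) ≈ 0.099550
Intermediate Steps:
P = -2 (P = Add(-2, 0) = -2)
Function('w')(p) = Mul(2, p, Add(-2, p)) (Function('w')(p) = Mul(Add(p, p), Add(p, -2)) = Mul(Mul(2, p), Add(-2, p)) = Mul(2, p, Add(-2, p)))
Mul(Mul(Add(Function('w')(-9), 79), 35), Pow(N, -1)) = Mul(Mul(Add(Mul(2, -9, Add(-2, -9)), 79), 35), Pow(97388, -1)) = Mul(Mul(Add(Mul(2, -9, -11), 79), 35), Rational(1, 97388)) = Mul(Mul(Add(198, 79), 35), Rational(1, 97388)) = Mul(Mul(277, 35), Rational(1, 97388)) = Mul(9695, Rational(1, 97388)) = Rational(9695, 97388)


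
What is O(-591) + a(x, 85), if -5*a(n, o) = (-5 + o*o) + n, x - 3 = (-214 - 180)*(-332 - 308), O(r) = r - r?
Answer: -259383/5 ≈ -51877.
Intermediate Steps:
O(r) = 0
x = 252163 (x = 3 + (-214 - 180)*(-332 - 308) = 3 - 394*(-640) = 3 + 252160 = 252163)
a(n, o) = 1 - n/5 - o²/5 (a(n, o) = -((-5 + o*o) + n)/5 = -((-5 + o²) + n)/5 = -(-5 + n + o²)/5 = 1 - n/5 - o²/5)
O(-591) + a(x, 85) = 0 + (1 - ⅕*252163 - ⅕*85²) = 0 + (1 - 252163/5 - ⅕*7225) = 0 + (1 - 252163/5 - 1445) = 0 - 259383/5 = -259383/5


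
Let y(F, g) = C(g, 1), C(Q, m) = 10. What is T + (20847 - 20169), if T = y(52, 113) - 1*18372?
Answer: -17684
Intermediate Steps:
y(F, g) = 10
T = -18362 (T = 10 - 1*18372 = 10 - 18372 = -18362)
T + (20847 - 20169) = -18362 + (20847 - 20169) = -18362 + 678 = -17684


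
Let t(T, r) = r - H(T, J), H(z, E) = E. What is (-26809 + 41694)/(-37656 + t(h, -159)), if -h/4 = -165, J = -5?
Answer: -2977/7562 ≈ -0.39368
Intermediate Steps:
h = 660 (h = -4*(-165) = 660)
t(T, r) = 5 + r (t(T, r) = r - 1*(-5) = r + 5 = 5 + r)
(-26809 + 41694)/(-37656 + t(h, -159)) = (-26809 + 41694)/(-37656 + (5 - 159)) = 14885/(-37656 - 154) = 14885/(-37810) = 14885*(-1/37810) = -2977/7562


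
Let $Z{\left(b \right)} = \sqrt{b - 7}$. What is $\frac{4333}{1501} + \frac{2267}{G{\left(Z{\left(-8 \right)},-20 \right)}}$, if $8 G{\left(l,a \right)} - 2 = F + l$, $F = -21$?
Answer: $\frac{- 27139809 i + 4333 \sqrt{15}}{1501 \left(\sqrt{15} + 19 i\right)} \approx -913.56 - 186.81 i$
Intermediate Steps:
$Z{\left(b \right)} = \sqrt{-7 + b}$
$G{\left(l,a \right)} = - \frac{19}{8} + \frac{l}{8}$ ($G{\left(l,a \right)} = \frac{1}{4} + \frac{-21 + l}{8} = \frac{1}{4} + \left(- \frac{21}{8} + \frac{l}{8}\right) = - \frac{19}{8} + \frac{l}{8}$)
$\frac{4333}{1501} + \frac{2267}{G{\left(Z{\left(-8 \right)},-20 \right)}} = \frac{4333}{1501} + \frac{2267}{- \frac{19}{8} + \frac{\sqrt{-7 - 8}}{8}} = 4333 \cdot \frac{1}{1501} + \frac{2267}{- \frac{19}{8} + \frac{\sqrt{-15}}{8}} = \frac{4333}{1501} + \frac{2267}{- \frac{19}{8} + \frac{i \sqrt{15}}{8}}$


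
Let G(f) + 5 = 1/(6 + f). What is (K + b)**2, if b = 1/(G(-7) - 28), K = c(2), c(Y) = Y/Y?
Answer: 1089/1156 ≈ 0.94204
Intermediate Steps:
c(Y) = 1
K = 1
G(f) = -5 + 1/(6 + f)
b = -1/34 (b = 1/((-29 - 5*(-7))/(6 - 7) - 28) = 1/((-29 + 35)/(-1) - 28) = 1/(-1*6 - 28) = 1/(-6 - 28) = 1/(-34) = -1/34 ≈ -0.029412)
(K + b)**2 = (1 - 1/34)**2 = (33/34)**2 = 1089/1156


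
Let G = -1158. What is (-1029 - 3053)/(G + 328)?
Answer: 2041/415 ≈ 4.9181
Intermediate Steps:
(-1029 - 3053)/(G + 328) = (-1029 - 3053)/(-1158 + 328) = -4082/(-830) = -4082*(-1/830) = 2041/415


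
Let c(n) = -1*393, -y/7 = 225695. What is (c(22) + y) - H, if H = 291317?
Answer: -1871575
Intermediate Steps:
y = -1579865 (y = -7*225695 = -1579865)
c(n) = -393
(c(22) + y) - H = (-393 - 1579865) - 1*291317 = -1580258 - 291317 = -1871575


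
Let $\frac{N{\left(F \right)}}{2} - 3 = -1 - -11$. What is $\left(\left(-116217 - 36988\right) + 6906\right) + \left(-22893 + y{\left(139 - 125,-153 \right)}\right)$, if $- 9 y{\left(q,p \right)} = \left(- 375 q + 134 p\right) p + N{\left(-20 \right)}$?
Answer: $- \frac{5462810}{9} \approx -6.0698 \cdot 10^{5}$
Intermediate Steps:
$N{\left(F \right)} = 26$ ($N{\left(F \right)} = 6 + 2 \left(-1 - -11\right) = 6 + 2 \left(-1 + 11\right) = 6 + 2 \cdot 10 = 6 + 20 = 26$)
$y{\left(q,p \right)} = - \frac{26}{9} - \frac{p \left(- 375 q + 134 p\right)}{9}$ ($y{\left(q,p \right)} = - \frac{\left(- 375 q + 134 p\right) p + 26}{9} = - \frac{p \left(- 375 q + 134 p\right) + 26}{9} = - \frac{26 + p \left(- 375 q + 134 p\right)}{9} = - \frac{26}{9} - \frac{p \left(- 375 q + 134 p\right)}{9}$)
$\left(\left(-116217 - 36988\right) + 6906\right) + \left(-22893 + y{\left(139 - 125,-153 \right)}\right) = \left(\left(-116217 - 36988\right) + 6906\right) - \left(\frac{3342869}{9} + 6375 \left(139 - 125\right)\right) = \left(\left(-116217 + \left(-55751 + 18763\right)\right) + 6906\right) - \frac{4146119}{9} = \left(\left(-116217 - 36988\right) + 6906\right) - \frac{4146119}{9} = \left(-153205 + 6906\right) - \frac{4146119}{9} = -146299 - \frac{4146119}{9} = - \frac{5462810}{9}$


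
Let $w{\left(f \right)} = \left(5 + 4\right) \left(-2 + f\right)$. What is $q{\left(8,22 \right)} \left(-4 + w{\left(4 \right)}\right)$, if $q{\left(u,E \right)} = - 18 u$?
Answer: $-2016$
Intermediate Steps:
$w{\left(f \right)} = -18 + 9 f$ ($w{\left(f \right)} = 9 \left(-2 + f\right) = -18 + 9 f$)
$q{\left(8,22 \right)} \left(-4 + w{\left(4 \right)}\right) = \left(-18\right) 8 \left(-4 + \left(-18 + 9 \cdot 4\right)\right) = - 144 \left(-4 + \left(-18 + 36\right)\right) = - 144 \left(-4 + 18\right) = \left(-144\right) 14 = -2016$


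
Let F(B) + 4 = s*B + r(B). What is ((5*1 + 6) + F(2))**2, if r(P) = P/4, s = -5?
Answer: 25/4 ≈ 6.2500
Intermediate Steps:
r(P) = P/4 (r(P) = P*(1/4) = P/4)
F(B) = -4 - 19*B/4 (F(B) = -4 + (-5*B + B/4) = -4 - 19*B/4)
((5*1 + 6) + F(2))**2 = ((5*1 + 6) + (-4 - 19/4*2))**2 = ((5 + 6) + (-4 - 19/2))**2 = (11 - 27/2)**2 = (-5/2)**2 = 25/4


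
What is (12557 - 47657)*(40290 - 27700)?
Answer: -441909000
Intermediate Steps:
(12557 - 47657)*(40290 - 27700) = -35100*12590 = -441909000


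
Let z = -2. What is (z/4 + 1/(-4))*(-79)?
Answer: 237/4 ≈ 59.250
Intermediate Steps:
(z/4 + 1/(-4))*(-79) = (-2/4 + 1/(-4))*(-79) = (-2*1/4 + 1*(-1/4))*(-79) = (-1/2 - 1/4)*(-79) = -3/4*(-79) = 237/4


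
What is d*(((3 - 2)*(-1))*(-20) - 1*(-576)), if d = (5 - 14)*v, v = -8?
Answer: 42912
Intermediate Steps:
d = 72 (d = (5 - 14)*(-8) = -9*(-8) = 72)
d*(((3 - 2)*(-1))*(-20) - 1*(-576)) = 72*(((3 - 2)*(-1))*(-20) - 1*(-576)) = 72*((1*(-1))*(-20) + 576) = 72*(-1*(-20) + 576) = 72*(20 + 576) = 72*596 = 42912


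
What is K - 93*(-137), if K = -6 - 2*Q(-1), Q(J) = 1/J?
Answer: 12737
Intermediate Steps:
K = -4 (K = -6 - 2/(-1) = -6 - 2*(-1) = -6 + 2 = -4)
K - 93*(-137) = -4 - 93*(-137) = -4 + 12741 = 12737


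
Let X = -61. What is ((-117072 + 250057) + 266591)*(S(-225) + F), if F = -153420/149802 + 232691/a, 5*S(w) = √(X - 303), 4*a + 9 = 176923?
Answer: 3738971246512704/2208505919 + 799152*I*√91/5 ≈ 1.693e+6 + 1.5247e+6*I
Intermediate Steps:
a = 88457/2 (a = -9/4 + (¼)*176923 = -9/4 + 176923/4 = 88457/2 ≈ 44229.)
S(w) = 2*I*√91/5 (S(w) = √(-61 - 303)/5 = √(-364)/5 = (2*I*√91)/5 = 2*I*√91/5)
F = 9357346904/2208505919 (F = -153420/149802 + 232691/(88457/2) = -153420*1/149802 + 232691*(2/88457) = -25570/24967 + 465382/88457 = 9357346904/2208505919 ≈ 4.2370)
((-117072 + 250057) + 266591)*(S(-225) + F) = ((-117072 + 250057) + 266591)*(2*I*√91/5 + 9357346904/2208505919) = (132985 + 266591)*(9357346904/2208505919 + 2*I*√91/5) = 399576*(9357346904/2208505919 + 2*I*√91/5) = 3738971246512704/2208505919 + 799152*I*√91/5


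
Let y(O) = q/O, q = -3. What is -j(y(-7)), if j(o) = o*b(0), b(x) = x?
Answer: 0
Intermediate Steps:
y(O) = -3/O
j(o) = 0 (j(o) = o*0 = 0)
-j(y(-7)) = -1*0 = 0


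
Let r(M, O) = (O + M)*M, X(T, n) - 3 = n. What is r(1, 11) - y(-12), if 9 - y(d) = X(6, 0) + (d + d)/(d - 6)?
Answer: 22/3 ≈ 7.3333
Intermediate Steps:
X(T, n) = 3 + n
r(M, O) = M*(M + O) (r(M, O) = (M + O)*M = M*(M + O))
y(d) = 6 - 2*d/(-6 + d) (y(d) = 9 - ((3 + 0) + (d + d)/(d - 6)) = 9 - (3 + (2*d)/(-6 + d)) = 9 - (3 + 2*d/(-6 + d)) = 9 + (-3 - 2*d/(-6 + d)) = 6 - 2*d/(-6 + d))
r(1, 11) - y(-12) = 1*(1 + 11) - 4*(-9 - 12)/(-6 - 12) = 1*12 - 4*(-21)/(-18) = 12 - 4*(-1)*(-21)/18 = 12 - 1*14/3 = 12 - 14/3 = 22/3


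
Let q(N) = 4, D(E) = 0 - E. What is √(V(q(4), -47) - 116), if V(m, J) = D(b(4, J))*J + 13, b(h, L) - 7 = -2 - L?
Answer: √2341 ≈ 48.384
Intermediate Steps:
b(h, L) = 5 - L (b(h, L) = 7 + (-2 - L) = 5 - L)
D(E) = -E
V(m, J) = 13 + J*(-5 + J) (V(m, J) = (-(5 - J))*J + 13 = (-5 + J)*J + 13 = J*(-5 + J) + 13 = 13 + J*(-5 + J))
√(V(q(4), -47) - 116) = √((13 - 47*(-5 - 47)) - 116) = √((13 - 47*(-52)) - 116) = √((13 + 2444) - 116) = √(2457 - 116) = √2341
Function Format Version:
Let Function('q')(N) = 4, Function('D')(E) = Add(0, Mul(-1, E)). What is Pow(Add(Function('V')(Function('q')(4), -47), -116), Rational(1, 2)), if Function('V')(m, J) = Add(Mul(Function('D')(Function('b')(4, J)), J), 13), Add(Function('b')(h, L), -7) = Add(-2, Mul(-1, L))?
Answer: Pow(2341, Rational(1, 2)) ≈ 48.384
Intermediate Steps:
Function('b')(h, L) = Add(5, Mul(-1, L)) (Function('b')(h, L) = Add(7, Add(-2, Mul(-1, L))) = Add(5, Mul(-1, L)))
Function('D')(E) = Mul(-1, E)
Function('V')(m, J) = Add(13, Mul(J, Add(-5, J))) (Function('V')(m, J) = Add(Mul(Mul(-1, Add(5, Mul(-1, J))), J), 13) = Add(Mul(Add(-5, J), J), 13) = Add(Mul(J, Add(-5, J)), 13) = Add(13, Mul(J, Add(-5, J))))
Pow(Add(Function('V')(Function('q')(4), -47), -116), Rational(1, 2)) = Pow(Add(Add(13, Mul(-47, Add(-5, -47))), -116), Rational(1, 2)) = Pow(Add(Add(13, Mul(-47, -52)), -116), Rational(1, 2)) = Pow(Add(Add(13, 2444), -116), Rational(1, 2)) = Pow(Add(2457, -116), Rational(1, 2)) = Pow(2341, Rational(1, 2))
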